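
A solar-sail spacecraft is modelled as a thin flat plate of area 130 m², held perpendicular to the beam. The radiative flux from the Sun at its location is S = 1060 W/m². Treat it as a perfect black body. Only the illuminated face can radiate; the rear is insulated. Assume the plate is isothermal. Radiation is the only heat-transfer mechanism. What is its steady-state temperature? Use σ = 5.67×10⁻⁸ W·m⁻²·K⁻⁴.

At equilibrium, absorbed power = emitted power.
Absorbing cross-section = A = 130.0 m²; emitting surface = A = 130.0 m² (ratio 1).
S·A_cross = εσ·A_surf·T⁴  ⇒  T⁴ = S/(1σ).
T⁴ = 1.00·1060/(1·5.67×10⁻⁸) = 1.869×10¹⁰ K⁴.
T = (1.869×10¹⁰)^(1/4).

T ≈ 370 K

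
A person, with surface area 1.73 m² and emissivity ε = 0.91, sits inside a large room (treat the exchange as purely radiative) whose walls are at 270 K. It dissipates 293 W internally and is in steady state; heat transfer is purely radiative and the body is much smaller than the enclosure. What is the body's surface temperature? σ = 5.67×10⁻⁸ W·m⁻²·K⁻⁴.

For a small grey body in a large enclosure, net radiated power = εσA(T⁴ − T_w⁴).
Steady state: P = εσA(T⁴ − T_w⁴) with A = 1.73 m².
T⁴ = P/(εσA) + T_w⁴ = 293/(0.91·5.67×10⁻⁸·1.730) + (270)⁴
    = 3.282×10⁹ + 5.314×10⁹ = 8.597×10⁹ K⁴.

T ≈ 304 K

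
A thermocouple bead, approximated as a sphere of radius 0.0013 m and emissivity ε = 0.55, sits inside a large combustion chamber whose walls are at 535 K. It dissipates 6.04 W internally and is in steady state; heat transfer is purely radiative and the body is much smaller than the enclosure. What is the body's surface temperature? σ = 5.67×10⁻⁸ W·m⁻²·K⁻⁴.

T ≈ 1740 K

For a small grey body in a large enclosure, net radiated power = εσA(T⁴ − T_w⁴).
Steady state: P = εσA(T⁴ − T_w⁴) with A = 4πr² = 2.124×10⁻⁵ m².
T⁴ = P/(εσA) + T_w⁴ = 6.04/(0.55·5.67×10⁻⁸·2.124×10⁻⁵) + (535)⁴
    = 9.120×10¹² + 8.192×10¹⁰ = 9.202×10¹² K⁴.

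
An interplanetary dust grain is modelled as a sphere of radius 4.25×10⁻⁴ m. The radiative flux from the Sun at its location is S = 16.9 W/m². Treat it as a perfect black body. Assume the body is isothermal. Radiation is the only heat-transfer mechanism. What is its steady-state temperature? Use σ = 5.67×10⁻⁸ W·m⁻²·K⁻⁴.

At equilibrium, absorbed power = emitted power.
Absorbing cross-section = πr² = 5.675×10⁻⁷ m²; emitting surface = 4πr² = 2.270×10⁻⁶ m² (ratio 4).
S·A_cross = εσ·A_surf·T⁴  ⇒  T⁴ = S/(4σ).
T⁴ = 1.00·16.9/(4·5.67×10⁻⁸) = 7.451×10⁷ K⁴.
T = (7.451×10⁷)^(1/4).

T ≈ 92.9 K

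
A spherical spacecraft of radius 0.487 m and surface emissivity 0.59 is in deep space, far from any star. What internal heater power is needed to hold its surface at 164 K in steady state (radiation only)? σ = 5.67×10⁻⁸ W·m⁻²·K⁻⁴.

P = εσ·4πr²·T⁴.
4πr² = 2.980 m²; T⁴ = 7.234×10⁸ K⁴.
P = 0.59·5.67×10⁻⁸·2.980·7.234×10⁸.

P ≈ 72.1 W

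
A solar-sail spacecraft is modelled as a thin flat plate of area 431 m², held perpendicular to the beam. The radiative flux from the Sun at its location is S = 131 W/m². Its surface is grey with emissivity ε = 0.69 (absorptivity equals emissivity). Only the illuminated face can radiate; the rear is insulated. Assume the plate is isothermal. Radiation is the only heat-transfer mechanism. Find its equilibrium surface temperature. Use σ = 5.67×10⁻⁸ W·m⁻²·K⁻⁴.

At equilibrium, absorbed power = emitted power.
Absorbing cross-section = A = 431.0 m²; emitting surface = A = 431.0 m² (ratio 1).
εS·A_cross = εσ·A_surf·T⁴  ⇒  T⁴ = S/(1σ)   (ε cancels).
T⁴ = 131/(1·5.67×10⁻⁸) = 2.310×10⁹ K⁴.
T = (2.310×10⁹)^(1/4).

T ≈ 219 K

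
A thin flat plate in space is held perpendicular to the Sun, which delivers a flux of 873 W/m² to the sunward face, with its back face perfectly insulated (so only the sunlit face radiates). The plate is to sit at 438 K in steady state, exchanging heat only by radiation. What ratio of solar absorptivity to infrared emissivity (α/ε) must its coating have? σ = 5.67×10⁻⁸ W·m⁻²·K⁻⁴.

α/ε ≈ 2.39

Balance: αS·A = εσ·1A·T⁴ ⇒ α/ε = σT⁴/S.
α/ε = 5.67×10⁻⁸·(438)⁴/873 = 5.67×10⁻⁸·3.680×10¹⁰/873.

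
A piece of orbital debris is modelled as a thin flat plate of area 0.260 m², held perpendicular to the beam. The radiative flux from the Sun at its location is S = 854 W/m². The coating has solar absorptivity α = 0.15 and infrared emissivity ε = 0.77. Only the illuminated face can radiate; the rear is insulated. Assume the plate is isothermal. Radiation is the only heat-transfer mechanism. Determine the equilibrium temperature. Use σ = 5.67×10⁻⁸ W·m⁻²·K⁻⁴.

T ≈ 233 K

At equilibrium, absorbed power = emitted power.
Absorbing cross-section = A = 0.2600 m²; emitting surface = A = 0.2600 m² (ratio 1).
αS·A_cross = εσ·A_surf·T⁴  ⇒  T⁴ = αS/(ε·1σ).
T⁴ = 0.150·854/(0.77·1·5.67×10⁻⁸) = 2.934×10⁹ K⁴.
T = (2.934×10⁹)^(1/4).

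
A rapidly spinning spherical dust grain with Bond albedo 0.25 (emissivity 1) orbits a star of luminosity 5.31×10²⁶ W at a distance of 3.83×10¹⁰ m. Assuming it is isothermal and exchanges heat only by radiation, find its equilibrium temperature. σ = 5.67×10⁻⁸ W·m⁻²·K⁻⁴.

T ≈ 556 K

First find the stellar flux at distance d: S = L/(4πd²) = 5.31×10²⁶/(4π·(3.83×10¹⁰)²) = 28810 W/m².
For an isothermal sphere, absorbed (1−a)S·πr² = emitted σ·4πr²·T⁴, so T⁴ = (1−a)S/(4σ).
T⁴ = 0.750·28810/(4·5.67×10⁻⁸) = 9.526×10¹⁰ K⁴.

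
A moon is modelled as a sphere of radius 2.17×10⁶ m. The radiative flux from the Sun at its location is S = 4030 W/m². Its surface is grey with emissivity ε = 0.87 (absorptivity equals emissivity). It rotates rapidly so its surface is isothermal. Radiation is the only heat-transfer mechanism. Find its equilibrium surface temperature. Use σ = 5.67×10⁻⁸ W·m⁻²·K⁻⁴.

T ≈ 365 K

At equilibrium, absorbed power = emitted power.
Absorbing cross-section = πr² = 1.479×10¹³ m²; emitting surface = 4πr² = 5.917×10¹³ m² (ratio 4).
εS·A_cross = εσ·A_surf·T⁴  ⇒  T⁴ = S/(4σ)   (ε cancels).
T⁴ = 4030/(4·5.67×10⁻⁸) = 1.777×10¹⁰ K⁴.
T = (1.777×10¹⁰)^(1/4).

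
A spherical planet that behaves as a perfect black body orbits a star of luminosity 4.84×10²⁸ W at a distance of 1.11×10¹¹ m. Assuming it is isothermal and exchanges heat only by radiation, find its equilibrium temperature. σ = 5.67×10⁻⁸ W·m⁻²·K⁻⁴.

First find the stellar flux at distance d: S = L/(4πd²) = 4.84×10²⁸/(4π·(1.11×10¹¹)²) = 3.126×10⁵ W/m².
For an isothermal sphere, absorbed (1−a)S·πr² = emitted σ·4πr²·T⁴, so T⁴ = (1−a)S/(4σ).
T⁴ = 1.00·3.126×10⁵/(4·5.67×10⁻⁸) = 1.378×10¹² K⁴.

T ≈ 1080 K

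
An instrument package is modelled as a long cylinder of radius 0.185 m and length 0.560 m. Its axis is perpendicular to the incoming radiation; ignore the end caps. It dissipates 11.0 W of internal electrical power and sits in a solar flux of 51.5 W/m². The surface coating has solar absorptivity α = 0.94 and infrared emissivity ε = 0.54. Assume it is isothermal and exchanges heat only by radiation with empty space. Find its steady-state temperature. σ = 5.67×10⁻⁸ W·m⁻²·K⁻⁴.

At steady state, absorbed solar power + internal power = radiated power.
Absorbed: α·S·A_cross = 0.94·51.5·0.2072 = 10.03 W (cross-section 2rL).
Total input = 10.03 + 11.0 = 21.03 W.
Radiated: εσ·A_surf·T⁴ with A_surf = 2πrL = 0.6509 m².
T⁴ = 21.03/(0.54·5.67×10⁻⁸·0.6509) = 1.055×10⁹ K⁴.

T ≈ 180 K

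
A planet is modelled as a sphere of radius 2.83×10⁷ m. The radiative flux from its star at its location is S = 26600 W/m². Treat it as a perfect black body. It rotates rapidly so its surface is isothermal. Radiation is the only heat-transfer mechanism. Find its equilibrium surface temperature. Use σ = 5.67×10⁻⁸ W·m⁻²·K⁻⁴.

T ≈ 585 K

At equilibrium, absorbed power = emitted power.
Absorbing cross-section = πr² = 2.516×10¹⁵ m²; emitting surface = 4πr² = 1.006×10¹⁶ m² (ratio 4).
S·A_cross = εσ·A_surf·T⁴  ⇒  T⁴ = S/(4σ).
T⁴ = 1.00·26600/(4·5.67×10⁻⁸) = 1.173×10¹¹ K⁴.
T = (1.173×10¹¹)^(1/4).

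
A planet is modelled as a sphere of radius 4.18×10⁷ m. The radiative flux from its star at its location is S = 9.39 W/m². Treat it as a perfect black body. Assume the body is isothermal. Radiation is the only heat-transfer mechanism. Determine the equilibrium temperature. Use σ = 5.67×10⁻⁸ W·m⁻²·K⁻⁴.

At equilibrium, absorbed power = emitted power.
Absorbing cross-section = πr² = 5.489×10¹⁵ m²; emitting surface = 4πr² = 2.196×10¹⁶ m² (ratio 4).
S·A_cross = εσ·A_surf·T⁴  ⇒  T⁴ = S/(4σ).
T⁴ = 1.00·9.39/(4·5.67×10⁻⁸) = 4.140×10⁷ K⁴.
T = (4.140×10⁷)^(1/4).

T ≈ 80.2 K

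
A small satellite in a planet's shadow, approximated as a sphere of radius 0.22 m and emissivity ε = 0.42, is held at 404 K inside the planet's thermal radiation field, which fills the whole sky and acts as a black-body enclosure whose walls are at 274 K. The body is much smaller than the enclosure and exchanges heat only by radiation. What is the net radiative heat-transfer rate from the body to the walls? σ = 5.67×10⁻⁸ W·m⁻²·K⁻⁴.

For a small grey body in a large enclosure: P_net = εσA(T_body⁴ − T_wall⁴).
A = 4πr² = 0.6082 m²; T_body⁴ − T_wall⁴ = 2.664×10¹⁰ − 5.636×10⁹ = 2.100×10¹⁰ K⁴.
|P_net| = 0.42·5.67×10⁻⁸·0.6082·2.100×10¹⁰.

P_net ≈ 304 W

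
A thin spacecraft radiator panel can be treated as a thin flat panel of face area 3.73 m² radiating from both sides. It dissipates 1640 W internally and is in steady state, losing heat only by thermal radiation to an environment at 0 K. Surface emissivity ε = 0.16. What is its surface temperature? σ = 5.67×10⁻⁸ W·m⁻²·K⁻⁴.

Steady state: internal power = radiated power, P = εσA T⁴.
Radiating area A = 2·3.73 = 7.460 m².
T⁴ = P/(εσA) = 1640/(0.16·5.67×10⁻⁸·7.460) = 2.423×10¹⁰ K⁴.
T = (2.423×10¹⁰)^(1/4).

T ≈ 395 K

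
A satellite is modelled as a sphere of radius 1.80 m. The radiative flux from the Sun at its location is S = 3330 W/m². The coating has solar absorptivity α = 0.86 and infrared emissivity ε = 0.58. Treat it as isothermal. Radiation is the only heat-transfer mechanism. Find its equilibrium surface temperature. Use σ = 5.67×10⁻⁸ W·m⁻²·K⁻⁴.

T ≈ 384 K

At equilibrium, absorbed power = emitted power.
Absorbing cross-section = πr² = 10.18 m²; emitting surface = 4πr² = 40.72 m² (ratio 4).
αS·A_cross = εσ·A_surf·T⁴  ⇒  T⁴ = αS/(ε·4σ).
T⁴ = 0.860·3330/(0.58·4·5.67×10⁻⁸) = 2.177×10¹⁰ K⁴.
T = (2.177×10¹⁰)^(1/4).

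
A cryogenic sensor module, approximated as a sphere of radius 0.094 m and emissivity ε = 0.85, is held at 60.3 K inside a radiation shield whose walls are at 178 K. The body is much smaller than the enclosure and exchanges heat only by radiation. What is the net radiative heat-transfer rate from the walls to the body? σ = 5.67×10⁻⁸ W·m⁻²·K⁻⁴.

P_net ≈ 5.30 W

For a small grey body in a large enclosure: P_net = εσA(T_body⁴ − T_wall⁴).
A = 4πr² = 0.1110 m²; T_body⁴ − T_wall⁴ = 1.322×10⁷ − 1.004×10⁹ = -9.907×10⁸ K⁴.
|P_net| = 0.85·5.67×10⁻⁸·0.1110·9.907×10⁸.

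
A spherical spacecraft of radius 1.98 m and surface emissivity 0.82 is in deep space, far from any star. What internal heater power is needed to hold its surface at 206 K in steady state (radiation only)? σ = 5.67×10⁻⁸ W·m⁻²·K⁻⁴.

P = εσ·4πr²·T⁴.
4πr² = 49.27 m²; T⁴ = 1.801×10⁹ K⁴.
P = 0.82·5.67×10⁻⁸·49.27·1.801×10⁹.

P ≈ 4120 W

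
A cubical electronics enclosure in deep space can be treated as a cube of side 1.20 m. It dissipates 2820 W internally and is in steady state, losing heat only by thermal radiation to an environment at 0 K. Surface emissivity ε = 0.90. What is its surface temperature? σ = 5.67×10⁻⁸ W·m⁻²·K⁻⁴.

T ≈ 283 K

Steady state: internal power = radiated power, P = εσA T⁴.
Radiating area A = 6L² = 8.640 m².
T⁴ = P/(εσA) = 2820/(0.90·5.67×10⁻⁸·8.640) = 6.396×10⁹ K⁴.
T = (6.396×10⁹)^(1/4).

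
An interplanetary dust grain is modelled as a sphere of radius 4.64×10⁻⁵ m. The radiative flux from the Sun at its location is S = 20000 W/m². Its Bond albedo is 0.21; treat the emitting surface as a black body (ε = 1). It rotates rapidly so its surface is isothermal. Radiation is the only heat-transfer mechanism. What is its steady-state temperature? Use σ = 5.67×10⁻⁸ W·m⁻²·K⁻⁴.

T ≈ 514 K

At equilibrium, absorbed power = emitted power.
Absorbing cross-section = πr² = 6.764×10⁻⁹ m²; emitting surface = 4πr² = 2.705×10⁻⁸ m² (ratio 4).
(1−a)S·A_cross = εσ·A_surf·T⁴  ⇒  T⁴ = (1−a)S/(4σ).
T⁴ = 0.790·20000/(4·5.67×10⁻⁸) = 6.966×10¹⁰ K⁴.
T = (6.966×10¹⁰)^(1/4).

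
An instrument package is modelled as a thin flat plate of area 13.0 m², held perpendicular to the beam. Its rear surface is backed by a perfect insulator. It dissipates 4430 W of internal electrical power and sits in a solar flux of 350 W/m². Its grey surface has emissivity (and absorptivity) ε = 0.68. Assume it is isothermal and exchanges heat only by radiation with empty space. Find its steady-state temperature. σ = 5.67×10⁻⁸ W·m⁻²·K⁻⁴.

At steady state, absorbed solar power + internal power = radiated power.
Absorbed: α·S·A_cross = 0.68·350·13.00 = 3094 W (cross-section A).
Total input = 3094 + 4430 = 7524 W.
Radiated: εσ·A_surf·T⁴ with A_surf = A = 13.00 m².
T⁴ = 7524/(0.68·5.67×10⁻⁸·13.00) = 1.501×10¹⁰ K⁴.

T ≈ 350 K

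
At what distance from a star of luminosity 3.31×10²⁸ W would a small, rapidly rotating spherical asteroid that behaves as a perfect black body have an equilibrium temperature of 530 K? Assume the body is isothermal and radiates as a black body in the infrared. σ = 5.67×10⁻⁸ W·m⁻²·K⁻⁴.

d ≈ 3.84×10¹¹ m

For an isothermal black-emitting sphere, (1−a)S·πr² = σ·4πr²·T⁴ ⇒ S = 4σT⁴/(1−a).
S = 4·5.67×10⁻⁸·(530)⁴/1.00 = 17900 W/m².
Flux falls as S = L/(4πd²), so d = √(L/(4πS)) = √(3.31×10²⁸/(4π·17900)).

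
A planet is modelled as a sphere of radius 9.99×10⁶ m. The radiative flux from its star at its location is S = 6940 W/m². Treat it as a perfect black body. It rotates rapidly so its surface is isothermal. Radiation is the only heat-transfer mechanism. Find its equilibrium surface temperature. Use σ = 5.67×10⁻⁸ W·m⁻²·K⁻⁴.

At equilibrium, absorbed power = emitted power.
Absorbing cross-section = πr² = 3.135×10¹⁴ m²; emitting surface = 4πr² = 1.254×10¹⁵ m² (ratio 4).
S·A_cross = εσ·A_surf·T⁴  ⇒  T⁴ = S/(4σ).
T⁴ = 1.00·6940/(4·5.67×10⁻⁸) = 3.060×10¹⁰ K⁴.
T = (3.060×10¹⁰)^(1/4).

T ≈ 418 K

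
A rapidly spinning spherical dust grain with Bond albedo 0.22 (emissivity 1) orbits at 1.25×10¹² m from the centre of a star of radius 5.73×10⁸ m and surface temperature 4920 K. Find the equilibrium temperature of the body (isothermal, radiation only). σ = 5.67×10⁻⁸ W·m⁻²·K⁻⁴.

T ≈ 70.0 K

The star's surface emits σT_*⁴; at distance d the flux is S = σT_*⁴(R_*/d)².
S = 5.67×10⁻⁸·(4920)⁴·(5.73×10⁸/1.25×10¹²)² = 6.981 W/m².
For an isothermal sphere T⁴ = (1−a)S/(4σ) = 2.401×10⁷ K⁴.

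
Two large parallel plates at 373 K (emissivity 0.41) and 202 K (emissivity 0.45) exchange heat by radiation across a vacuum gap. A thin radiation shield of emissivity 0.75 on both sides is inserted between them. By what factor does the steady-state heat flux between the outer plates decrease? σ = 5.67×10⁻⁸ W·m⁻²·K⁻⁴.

factor ≈ 1.46

Without shield: q₀ = σΔ(T⁴)/(1/ε₁+1/ε₂−1) with denominator 3.661.
With shield the two gaps are in series; the resistances add: (1/ε₁+1/ε_s−1)+(1/ε_s+1/ε₂−1) = 2.772+2.556 = 5.328.
Heat-flux ratio q₀/q = 5.328/3.661.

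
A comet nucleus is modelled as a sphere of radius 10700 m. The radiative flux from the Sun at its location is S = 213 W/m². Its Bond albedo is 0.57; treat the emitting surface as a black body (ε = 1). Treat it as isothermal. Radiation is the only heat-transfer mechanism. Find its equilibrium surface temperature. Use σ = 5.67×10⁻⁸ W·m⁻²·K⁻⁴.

At equilibrium, absorbed power = emitted power.
Absorbing cross-section = πr² = 3.597×10⁸ m²; emitting surface = 4πr² = 1.439×10⁹ m² (ratio 4).
(1−a)S·A_cross = εσ·A_surf·T⁴  ⇒  T⁴ = (1−a)S/(4σ).
T⁴ = 0.430·213/(4·5.67×10⁻⁸) = 4.038×10⁸ K⁴.
T = (4.038×10⁸)^(1/4).

T ≈ 142 K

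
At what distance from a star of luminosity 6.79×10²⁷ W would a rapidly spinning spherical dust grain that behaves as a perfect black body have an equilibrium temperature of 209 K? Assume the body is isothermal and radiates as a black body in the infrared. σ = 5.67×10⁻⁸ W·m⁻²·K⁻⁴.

For an isothermal black-emitting sphere, (1−a)S·πr² = σ·4πr²·T⁴ ⇒ S = 4σT⁴/(1−a).
S = 4·5.67×10⁻⁸·(209)⁴/1.00 = 432.7 W/m².
Flux falls as S = L/(4πd²), so d = √(L/(4πS)) = √(6.79×10²⁷/(4π·432.7)).

d ≈ 1.12×10¹² m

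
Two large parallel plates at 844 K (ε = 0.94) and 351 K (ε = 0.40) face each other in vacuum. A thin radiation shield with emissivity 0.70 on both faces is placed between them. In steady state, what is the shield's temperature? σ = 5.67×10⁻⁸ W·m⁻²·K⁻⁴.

In steady state the net flux on the hot side equals that on the cold side.
σ(T₁⁴−T_s⁴)/D₁ = σ(T_s⁴−T₂⁴)/D₂, with D₁ = 1/ε₁+1/ε_s−1 = 1.492, D₂ = 1/ε_s+1/ε₂−1 = 2.929.
Solve for T_s⁴: T_s⁴ = (D₂·T₁⁴ + D₁·T₂⁴)/(D₁+D₂) = 3.413×10¹¹ K⁴.

T_s ≈ 764 K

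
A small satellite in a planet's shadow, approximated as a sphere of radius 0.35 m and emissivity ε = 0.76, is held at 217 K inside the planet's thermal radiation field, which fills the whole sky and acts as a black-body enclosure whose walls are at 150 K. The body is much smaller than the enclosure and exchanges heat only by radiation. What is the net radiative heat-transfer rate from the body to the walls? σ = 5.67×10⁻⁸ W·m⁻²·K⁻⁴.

For a small grey body in a large enclosure: P_net = εσA(T_body⁴ − T_wall⁴).
A = 4πr² = 1.539 m²; T_body⁴ − T_wall⁴ = 2.217×10⁹ − 5.062×10⁸ = 1.711×10⁹ K⁴.
|P_net| = 0.76·5.67×10⁻⁸·1.539·1.711×10⁹.

P_net ≈ 114 W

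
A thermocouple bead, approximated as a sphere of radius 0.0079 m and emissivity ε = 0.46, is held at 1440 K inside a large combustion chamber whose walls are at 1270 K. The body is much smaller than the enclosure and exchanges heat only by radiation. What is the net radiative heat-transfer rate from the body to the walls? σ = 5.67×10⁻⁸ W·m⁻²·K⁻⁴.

P_net ≈ 34.7 W

For a small grey body in a large enclosure: P_net = εσA(T_body⁴ − T_wall⁴).
A = 4πr² = 7.843×10⁻⁴ m²; T_body⁴ − T_wall⁴ = 4.300×10¹² − 2.601×10¹² = 1.698×10¹² K⁴.
|P_net| = 0.46·5.67×10⁻⁸·7.843×10⁻⁴·1.698×10¹².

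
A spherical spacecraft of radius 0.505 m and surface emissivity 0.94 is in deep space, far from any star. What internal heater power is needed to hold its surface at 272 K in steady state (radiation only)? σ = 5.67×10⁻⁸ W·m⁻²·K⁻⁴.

P ≈ 935 W

P = εσ·4πr²·T⁴.
4πr² = 3.205 m²; T⁴ = 5.474×10⁹ K⁴.
P = 0.94·5.67×10⁻⁸·3.205·5.474×10⁹.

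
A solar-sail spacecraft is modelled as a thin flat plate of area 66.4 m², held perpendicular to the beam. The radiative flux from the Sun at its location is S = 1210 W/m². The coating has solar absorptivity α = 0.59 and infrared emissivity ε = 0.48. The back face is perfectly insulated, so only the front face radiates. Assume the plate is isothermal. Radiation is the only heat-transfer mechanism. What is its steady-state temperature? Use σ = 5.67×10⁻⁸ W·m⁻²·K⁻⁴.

At equilibrium, absorbed power = emitted power.
Absorbing cross-section = A = 66.40 m²; emitting surface = A = 66.40 m² (ratio 1).
αS·A_cross = εσ·A_surf·T⁴  ⇒  T⁴ = αS/(ε·1σ).
T⁴ = 0.590·1210/(0.48·1·5.67×10⁻⁸) = 2.623×10¹⁰ K⁴.
T = (2.623×10¹⁰)^(1/4).

T ≈ 402 K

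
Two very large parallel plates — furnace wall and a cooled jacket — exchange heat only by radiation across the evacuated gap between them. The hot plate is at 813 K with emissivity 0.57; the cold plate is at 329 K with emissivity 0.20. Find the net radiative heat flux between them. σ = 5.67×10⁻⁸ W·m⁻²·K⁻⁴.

q ≈ 4190 W/m²

For two infinite grey parallel plates, q = σ(T₁⁴ − T₂⁴)/(1/ε₁ + 1/ε₂ − 1).
T₁⁴ − T₂⁴ = 4.369×10¹¹ − 1.172×10¹⁰ = 4.252×10¹¹ K⁴.
1/ε₁ + 1/ε₂ − 1 = 1.754 + 5.000 − 1 = 5.754.
q = 5.67×10⁻⁸ × 4.252×10¹¹ / 5.754.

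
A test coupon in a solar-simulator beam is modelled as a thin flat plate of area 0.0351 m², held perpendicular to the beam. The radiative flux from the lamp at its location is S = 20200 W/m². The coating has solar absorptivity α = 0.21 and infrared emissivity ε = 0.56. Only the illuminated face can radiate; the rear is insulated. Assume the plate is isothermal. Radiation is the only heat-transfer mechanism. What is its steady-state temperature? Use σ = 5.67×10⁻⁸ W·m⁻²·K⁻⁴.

At equilibrium, absorbed power = emitted power.
Absorbing cross-section = A = 0.03510 m²; emitting surface = A = 0.03510 m² (ratio 1).
αS·A_cross = εσ·A_surf·T⁴  ⇒  T⁴ = αS/(ε·1σ).
T⁴ = 0.210·20200/(0.56·1·5.67×10⁻⁸) = 1.336×10¹¹ K⁴.
T = (1.336×10¹¹)^(1/4).

T ≈ 605 K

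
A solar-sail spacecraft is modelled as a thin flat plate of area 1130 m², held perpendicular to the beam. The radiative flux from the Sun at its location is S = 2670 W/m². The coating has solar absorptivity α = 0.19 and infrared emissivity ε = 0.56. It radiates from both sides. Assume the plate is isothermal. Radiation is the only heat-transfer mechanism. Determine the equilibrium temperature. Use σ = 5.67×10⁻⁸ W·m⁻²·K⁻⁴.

At equilibrium, absorbed power = emitted power.
Absorbing cross-section = A = 1130 m²; emitting surface = 2A = 2260 m² (ratio 2).
αS·A_cross = εσ·A_surf·T⁴  ⇒  T⁴ = αS/(ε·2σ).
T⁴ = 0.190·2670/(0.56·2·5.67×10⁻⁸) = 7.988×10⁹ K⁴.
T = (7.988×10⁹)^(1/4).

T ≈ 299 K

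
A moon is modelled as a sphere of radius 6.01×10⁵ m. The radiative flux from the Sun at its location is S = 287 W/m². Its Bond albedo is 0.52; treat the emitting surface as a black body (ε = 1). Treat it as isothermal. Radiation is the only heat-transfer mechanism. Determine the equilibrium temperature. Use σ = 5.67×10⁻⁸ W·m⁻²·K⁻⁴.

T ≈ 157 K

At equilibrium, absorbed power = emitted power.
Absorbing cross-section = πr² = 1.135×10¹² m²; emitting surface = 4πr² = 4.539×10¹² m² (ratio 4).
(1−a)S·A_cross = εσ·A_surf·T⁴  ⇒  T⁴ = (1−a)S/(4σ).
T⁴ = 0.480·287/(4·5.67×10⁻⁸) = 6.074×10⁸ K⁴.
T = (6.074×10⁸)^(1/4).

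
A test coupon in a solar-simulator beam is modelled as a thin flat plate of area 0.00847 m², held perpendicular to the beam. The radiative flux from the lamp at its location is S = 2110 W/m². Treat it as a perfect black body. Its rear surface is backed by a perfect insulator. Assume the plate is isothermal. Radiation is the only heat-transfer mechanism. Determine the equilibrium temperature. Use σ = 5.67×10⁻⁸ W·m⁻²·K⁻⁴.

At equilibrium, absorbed power = emitted power.
Absorbing cross-section = A = 0.008470 m²; emitting surface = A = 0.008470 m² (ratio 1).
S·A_cross = εσ·A_surf·T⁴  ⇒  T⁴ = S/(1σ).
T⁴ = 1.00·2110/(1·5.67×10⁻⁸) = 3.721×10¹⁰ K⁴.
T = (3.721×10¹⁰)^(1/4).

T ≈ 439 K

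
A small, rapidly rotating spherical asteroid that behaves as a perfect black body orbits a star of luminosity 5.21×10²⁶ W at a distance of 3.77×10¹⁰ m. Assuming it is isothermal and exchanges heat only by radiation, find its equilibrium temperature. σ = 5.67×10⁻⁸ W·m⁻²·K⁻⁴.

First find the stellar flux at distance d: S = L/(4πd²) = 5.21×10²⁶/(4π·(3.77×10¹⁰)²) = 29170 W/m².
For an isothermal sphere, absorbed (1−a)S·πr² = emitted σ·4πr²·T⁴, so T⁴ = (1−a)S/(4σ).
T⁴ = 1.00·29170/(4·5.67×10⁻⁸) = 1.286×10¹¹ K⁴.

T ≈ 599 K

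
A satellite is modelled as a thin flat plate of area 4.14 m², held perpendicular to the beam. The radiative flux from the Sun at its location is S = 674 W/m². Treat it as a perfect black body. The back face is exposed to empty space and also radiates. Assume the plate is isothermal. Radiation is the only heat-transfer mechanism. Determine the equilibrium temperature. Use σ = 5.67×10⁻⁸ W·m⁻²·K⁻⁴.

T ≈ 278 K

At equilibrium, absorbed power = emitted power.
Absorbing cross-section = A = 4.140 m²; emitting surface = 2A = 8.280 m² (ratio 2).
S·A_cross = εσ·A_surf·T⁴  ⇒  T⁴ = S/(2σ).
T⁴ = 1.00·674/(2·5.67×10⁻⁸) = 5.944×10⁹ K⁴.
T = (5.944×10⁹)^(1/4).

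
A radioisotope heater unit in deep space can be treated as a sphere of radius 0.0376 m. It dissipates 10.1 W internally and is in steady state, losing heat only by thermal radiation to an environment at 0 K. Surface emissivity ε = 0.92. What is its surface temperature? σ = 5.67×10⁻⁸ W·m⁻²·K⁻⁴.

T ≈ 323 K

Steady state: internal power = radiated power, P = εσA T⁴.
Radiating area A = 4πr² = 0.01777 m².
T⁴ = P/(εσA) = 10.1/(0.92·5.67×10⁻⁸·0.01777) = 1.090×10¹⁰ K⁴.
T = (1.090×10¹⁰)^(1/4).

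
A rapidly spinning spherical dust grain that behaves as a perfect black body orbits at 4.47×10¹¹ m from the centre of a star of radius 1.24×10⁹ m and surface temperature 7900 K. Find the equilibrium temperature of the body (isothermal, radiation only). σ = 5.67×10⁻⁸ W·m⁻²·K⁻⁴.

T ≈ 294 K

The star's surface emits σT_*⁴; at distance d the flux is S = σT_*⁴(R_*/d)².
S = 5.67×10⁻⁸·(7900)⁴·(1.24×10⁹/4.47×10¹¹)² = 1699 W/m².
For an isothermal sphere T⁴ = (1−a)S/(4σ) = 7.493×10⁹ K⁴.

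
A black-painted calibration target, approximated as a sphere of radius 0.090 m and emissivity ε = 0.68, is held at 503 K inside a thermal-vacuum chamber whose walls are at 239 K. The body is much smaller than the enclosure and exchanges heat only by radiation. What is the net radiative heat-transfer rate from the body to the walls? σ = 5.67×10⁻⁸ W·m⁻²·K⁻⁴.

For a small grey body in a large enclosure: P_net = εσA(T_body⁴ − T_wall⁴).
A = 4πr² = 0.1018 m²; T_body⁴ − T_wall⁴ = 6.401×10¹⁰ − 3.263×10⁹ = 6.075×10¹⁰ K⁴.
|P_net| = 0.68·5.67×10⁻⁸·0.1018·6.075×10¹⁰.

P_net ≈ 238 W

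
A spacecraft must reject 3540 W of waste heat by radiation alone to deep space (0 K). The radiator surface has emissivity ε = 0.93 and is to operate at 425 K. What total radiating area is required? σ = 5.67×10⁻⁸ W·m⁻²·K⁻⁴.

A ≈ 2.06 m²

P = εσA T⁴ ⇒ A = P/(εσT⁴).
T⁴ = 3.263×10¹⁰ K⁴.
A = 3540/(0.93 × 5.67×10⁻⁸ × 3.263×10¹⁰).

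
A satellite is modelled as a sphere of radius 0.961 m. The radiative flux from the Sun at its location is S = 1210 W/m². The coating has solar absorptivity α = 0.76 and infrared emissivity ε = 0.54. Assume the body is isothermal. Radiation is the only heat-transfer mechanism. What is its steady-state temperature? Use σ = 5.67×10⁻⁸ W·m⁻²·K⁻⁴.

At equilibrium, absorbed power = emitted power.
Absorbing cross-section = πr² = 2.901 m²; emitting surface = 4πr² = 11.61 m² (ratio 4).
αS·A_cross = εσ·A_surf·T⁴  ⇒  T⁴ = αS/(ε·4σ).
T⁴ = 0.760·1210/(0.54·4·5.67×10⁻⁸) = 7.509×10⁹ K⁴.
T = (7.509×10⁹)^(1/4).

T ≈ 294 K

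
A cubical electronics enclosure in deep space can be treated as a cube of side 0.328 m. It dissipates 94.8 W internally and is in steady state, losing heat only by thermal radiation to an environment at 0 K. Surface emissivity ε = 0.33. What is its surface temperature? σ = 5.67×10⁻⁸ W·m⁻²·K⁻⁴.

T ≈ 298 K

Steady state: internal power = radiated power, P = εσA T⁴.
Radiating area A = 6L² = 0.6455 m².
T⁴ = P/(εσA) = 94.8/(0.33·5.67×10⁻⁸·0.6455) = 7.849×10⁹ K⁴.
T = (7.849×10⁹)^(1/4).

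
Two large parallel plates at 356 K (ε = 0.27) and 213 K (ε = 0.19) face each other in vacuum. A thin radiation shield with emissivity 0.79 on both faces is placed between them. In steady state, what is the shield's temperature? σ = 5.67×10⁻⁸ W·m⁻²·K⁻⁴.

T_s ≈ 318 K

In steady state the net flux on the hot side equals that on the cold side.
σ(T₁⁴−T_s⁴)/D₁ = σ(T_s⁴−T₂⁴)/D₂, with D₁ = 1/ε₁+1/ε_s−1 = 3.970, D₂ = 1/ε_s+1/ε₂−1 = 5.529.
Solve for T_s⁴: T_s⁴ = (D₂·T₁⁴ + D₁·T₂⁴)/(D₁+D₂) = 1.021×10¹⁰ K⁴.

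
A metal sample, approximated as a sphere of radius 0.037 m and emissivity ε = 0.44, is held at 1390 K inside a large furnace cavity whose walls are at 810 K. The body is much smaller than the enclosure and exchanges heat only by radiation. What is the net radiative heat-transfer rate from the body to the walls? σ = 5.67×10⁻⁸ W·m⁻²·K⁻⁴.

For a small grey body in a large enclosure: P_net = εσA(T_body⁴ − T_wall⁴).
A = 4πr² = 0.01720 m²; T_body⁴ − T_wall⁴ = 3.733×10¹² − 4.305×10¹¹ = 3.303×10¹² K⁴.
|P_net| = 0.44·5.67×10⁻⁸·0.01720·3.303×10¹².

P_net ≈ 1420 W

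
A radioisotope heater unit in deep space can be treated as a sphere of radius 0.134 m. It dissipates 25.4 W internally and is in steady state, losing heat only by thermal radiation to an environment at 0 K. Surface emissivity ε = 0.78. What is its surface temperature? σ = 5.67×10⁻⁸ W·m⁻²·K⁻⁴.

Steady state: internal power = radiated power, P = εσA T⁴.
Radiating area A = 4πr² = 0.2256 m².
T⁴ = P/(εσA) = 25.4/(0.78·5.67×10⁻⁸·0.2256) = 2.545×10⁹ K⁴.
T = (2.545×10⁹)^(1/4).

T ≈ 225 K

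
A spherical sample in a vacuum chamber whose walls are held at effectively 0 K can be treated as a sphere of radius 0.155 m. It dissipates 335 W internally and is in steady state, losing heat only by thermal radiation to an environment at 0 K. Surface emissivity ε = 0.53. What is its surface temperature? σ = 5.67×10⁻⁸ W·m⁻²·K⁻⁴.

Steady state: internal power = radiated power, P = εσA T⁴.
Radiating area A = 4πr² = 0.3019 m².
T⁴ = P/(εσA) = 335/(0.53·5.67×10⁻⁸·0.3019) = 3.692×10¹⁰ K⁴.
T = (3.692×10¹⁰)^(1/4).

T ≈ 438 K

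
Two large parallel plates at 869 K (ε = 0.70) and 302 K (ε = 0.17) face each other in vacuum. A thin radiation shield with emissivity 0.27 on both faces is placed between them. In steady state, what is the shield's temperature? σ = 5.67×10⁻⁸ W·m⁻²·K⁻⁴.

In steady state the net flux on the hot side equals that on the cold side.
σ(T₁⁴−T_s⁴)/D₁ = σ(T_s⁴−T₂⁴)/D₂, with D₁ = 1/ε₁+1/ε_s−1 = 4.132, D₂ = 1/ε_s+1/ε₂−1 = 8.586.
Solve for T_s⁴: T_s⁴ = (D₂·T₁⁴ + D₁·T₂⁴)/(D₁+D₂) = 3.877×10¹¹ K⁴.

T_s ≈ 789 K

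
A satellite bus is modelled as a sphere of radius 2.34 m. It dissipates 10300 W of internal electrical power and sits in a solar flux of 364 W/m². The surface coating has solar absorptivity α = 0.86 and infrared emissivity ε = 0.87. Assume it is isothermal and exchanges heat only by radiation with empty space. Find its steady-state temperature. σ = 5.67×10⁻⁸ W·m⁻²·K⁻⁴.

T ≈ 261 K

At steady state, absorbed solar power + internal power = radiated power.
Absorbed: α·S·A_cross = 0.86·364·17.20 = 5385 W (cross-section πr²).
Total input = 5385 + 10300 = 15680 W.
Radiated: εσ·A_surf·T⁴ with A_surf = 4πr² = 68.81 m².
T⁴ = 15680/(0.87·5.67×10⁻⁸·68.81) = 4.621×10⁹ K⁴.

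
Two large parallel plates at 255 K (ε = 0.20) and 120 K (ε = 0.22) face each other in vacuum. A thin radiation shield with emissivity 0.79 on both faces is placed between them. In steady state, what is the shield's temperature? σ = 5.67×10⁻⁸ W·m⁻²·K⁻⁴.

T_s ≈ 215 K

In steady state the net flux on the hot side equals that on the cold side.
σ(T₁⁴−T_s⁴)/D₁ = σ(T_s⁴−T₂⁴)/D₂, with D₁ = 1/ε₁+1/ε_s−1 = 5.266, D₂ = 1/ε_s+1/ε₂−1 = 4.811.
Solve for T_s⁴: T_s⁴ = (D₂·T₁⁴ + D₁·T₂⁴)/(D₁+D₂) = 2.127×10⁹ K⁴.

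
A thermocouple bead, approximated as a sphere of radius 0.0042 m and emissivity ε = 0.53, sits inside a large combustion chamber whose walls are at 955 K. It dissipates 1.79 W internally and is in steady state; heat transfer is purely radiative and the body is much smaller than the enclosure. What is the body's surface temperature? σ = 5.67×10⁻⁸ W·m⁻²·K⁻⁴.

T ≈ 1020 K

For a small grey body in a large enclosure, net radiated power = εσA(T⁴ − T_w⁴).
Steady state: P = εσA(T⁴ − T_w⁴) with A = 4πr² = 2.217×10⁻⁴ m².
T⁴ = P/(εσA) + T_w⁴ = 1.79/(0.53·5.67×10⁻⁸·2.217×10⁻⁴) + (955)⁴
    = 2.687×10¹¹ + 8.318×10¹¹ = 1.101×10¹² K⁴.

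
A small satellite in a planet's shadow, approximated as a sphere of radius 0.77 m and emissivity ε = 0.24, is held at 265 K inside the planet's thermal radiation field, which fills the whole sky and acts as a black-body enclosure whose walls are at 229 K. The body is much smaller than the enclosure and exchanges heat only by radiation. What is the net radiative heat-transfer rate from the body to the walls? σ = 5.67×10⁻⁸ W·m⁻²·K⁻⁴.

For a small grey body in a large enclosure: P_net = εσA(T_body⁴ − T_wall⁴).
A = 4πr² = 7.451 m²; T_body⁴ − T_wall⁴ = 4.932×10⁹ − 2.750×10⁹ = 2.181×10⁹ K⁴.
|P_net| = 0.24·5.67×10⁻⁸·7.451·2.181×10⁹.

P_net ≈ 221 W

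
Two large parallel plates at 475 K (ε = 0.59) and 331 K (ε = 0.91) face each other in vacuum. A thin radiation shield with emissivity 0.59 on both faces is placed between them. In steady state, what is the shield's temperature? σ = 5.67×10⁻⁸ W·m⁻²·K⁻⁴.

T_s ≈ 412 K

In steady state the net flux on the hot side equals that on the cold side.
σ(T₁⁴−T_s⁴)/D₁ = σ(T_s⁴−T₂⁴)/D₂, with D₁ = 1/ε₁+1/ε_s−1 = 2.390, D₂ = 1/ε_s+1/ε₂−1 = 1.794.
Solve for T_s⁴: T_s⁴ = (D₂·T₁⁴ + D₁·T₂⁴)/(D₁+D₂) = 2.868×10¹⁰ K⁴.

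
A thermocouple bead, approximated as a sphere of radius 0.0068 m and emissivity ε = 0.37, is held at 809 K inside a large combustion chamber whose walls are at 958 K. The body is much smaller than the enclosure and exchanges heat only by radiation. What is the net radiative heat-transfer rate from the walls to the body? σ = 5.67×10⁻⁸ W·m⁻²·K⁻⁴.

For a small grey body in a large enclosure: P_net = εσA(T_body⁴ − T_wall⁴).
A = 4πr² = 5.811×10⁻⁴ m²; T_body⁴ − T_wall⁴ = 4.283×10¹¹ − 8.423×10¹¹ = -4.139×10¹¹ K⁴.
|P_net| = 0.37·5.67×10⁻⁸·5.811×10⁻⁴·4.139×10¹¹.

P_net ≈ 5.05 W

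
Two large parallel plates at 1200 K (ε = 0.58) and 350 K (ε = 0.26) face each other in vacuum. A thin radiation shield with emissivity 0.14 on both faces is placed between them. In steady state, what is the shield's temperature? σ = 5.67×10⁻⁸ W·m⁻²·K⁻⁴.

In steady state the net flux on the hot side equals that on the cold side.
σ(T₁⁴−T_s⁴)/D₁ = σ(T_s⁴−T₂⁴)/D₂, with D₁ = 1/ε₁+1/ε_s−1 = 7.867, D₂ = 1/ε_s+1/ε₂−1 = 9.989.
Solve for T_s⁴: T_s⁴ = (D₂·T₁⁴ + D₁·T₂⁴)/(D₁+D₂) = 1.167×10¹² K⁴.

T_s ≈ 1040 K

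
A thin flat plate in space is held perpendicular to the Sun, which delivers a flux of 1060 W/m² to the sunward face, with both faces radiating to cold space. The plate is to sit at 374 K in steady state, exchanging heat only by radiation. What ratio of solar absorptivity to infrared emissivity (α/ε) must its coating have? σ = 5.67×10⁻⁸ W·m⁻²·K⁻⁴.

Balance: αS·A = εσ·2A·T⁴ ⇒ α/ε = 2σT⁴/S.
α/ε = 2·5.67×10⁻⁸·(374)⁴/1060 = 2·5.67×10⁻⁸·1.957×10¹⁰/1060.

α/ε ≈ 2.09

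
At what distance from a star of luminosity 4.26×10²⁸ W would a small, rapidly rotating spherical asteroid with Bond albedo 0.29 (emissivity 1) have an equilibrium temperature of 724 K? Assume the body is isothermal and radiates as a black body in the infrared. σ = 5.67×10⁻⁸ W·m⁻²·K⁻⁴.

For an isothermal black-emitting sphere, (1−a)S·πr² = σ·4πr²·T⁴ ⇒ S = 4σT⁴/(1−a).
S = 4·5.67×10⁻⁸·(724)⁴/0.710 = 87770 W/m².
Flux falls as S = L/(4πd²), so d = √(L/(4πS)) = √(4.26×10²⁸/(4π·87770)).

d ≈ 1.97×10¹¹ m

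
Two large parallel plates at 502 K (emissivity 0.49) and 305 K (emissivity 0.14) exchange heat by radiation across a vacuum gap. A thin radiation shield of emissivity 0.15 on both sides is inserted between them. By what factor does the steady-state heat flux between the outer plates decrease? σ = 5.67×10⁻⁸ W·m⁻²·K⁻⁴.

Without shield: q₀ = σΔ(T⁴)/(1/ε₁+1/ε₂−1) with denominator 8.184.
With shield the two gaps are in series; the resistances add: (1/ε₁+1/ε_s−1)+(1/ε_s+1/ε₂−1) = 7.707+12.81 = 20.52.
Heat-flux ratio q₀/q = 20.52/8.184.

factor ≈ 2.51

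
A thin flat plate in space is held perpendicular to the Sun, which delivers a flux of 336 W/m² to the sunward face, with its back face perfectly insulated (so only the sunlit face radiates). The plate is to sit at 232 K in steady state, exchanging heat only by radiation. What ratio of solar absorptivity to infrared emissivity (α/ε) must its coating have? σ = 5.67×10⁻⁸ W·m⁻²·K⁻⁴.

Balance: αS·A = εσ·1A·T⁴ ⇒ α/ε = σT⁴/S.
α/ε = 5.67×10⁻⁸·(232)⁴/336 = 5.67×10⁻⁸·2.897×10⁹/336.

α/ε ≈ 0.489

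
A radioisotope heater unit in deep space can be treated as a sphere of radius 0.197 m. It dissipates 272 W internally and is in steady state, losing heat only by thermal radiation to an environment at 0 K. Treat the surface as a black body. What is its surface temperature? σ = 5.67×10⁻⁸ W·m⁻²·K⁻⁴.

T ≈ 315 K

Steady state: internal power = radiated power, P = εσA T⁴.
Radiating area A = 4πr² = 0.4877 m².
T⁴ = P/(εσA) = 272/(1.0·5.67×10⁻⁸·0.4877) = 9.837×10⁹ K⁴.
T = (9.837×10⁹)^(1/4).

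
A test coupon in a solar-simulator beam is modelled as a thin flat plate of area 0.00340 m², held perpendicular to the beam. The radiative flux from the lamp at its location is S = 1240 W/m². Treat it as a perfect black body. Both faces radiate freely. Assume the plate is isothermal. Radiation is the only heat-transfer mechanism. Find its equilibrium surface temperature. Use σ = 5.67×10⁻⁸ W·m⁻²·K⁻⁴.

T ≈ 323 K

At equilibrium, absorbed power = emitted power.
Absorbing cross-section = A = 0.003400 m²; emitting surface = 2A = 0.006800 m² (ratio 2).
S·A_cross = εσ·A_surf·T⁴  ⇒  T⁴ = S/(2σ).
T⁴ = 1.00·1240/(2·5.67×10⁻⁸) = 1.093×10¹⁰ K⁴.
T = (1.093×10¹⁰)^(1/4).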